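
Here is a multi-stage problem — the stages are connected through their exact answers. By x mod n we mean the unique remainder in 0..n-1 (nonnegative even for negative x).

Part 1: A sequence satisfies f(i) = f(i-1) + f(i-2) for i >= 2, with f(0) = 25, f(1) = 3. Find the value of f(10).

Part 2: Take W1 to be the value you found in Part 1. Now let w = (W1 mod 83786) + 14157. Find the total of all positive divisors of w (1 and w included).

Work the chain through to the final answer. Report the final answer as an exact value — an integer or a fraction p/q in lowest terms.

Part 1: f(2) = 1*(3) + 1*(25) = 28; iterating: f(2)=28, f(3)=31, f(4)=59, f(5)=90, f(6)=149, f(7)=239, f(8)=388, f(9)=627, f(10)=1015; answer 1015
Part 2: W1 = 1015; w = 15172; 15172 = 2^2 * 3793; sigma = (1 + 2 + 4) * (1 + 3793) = 7 * 3794 = 26558; answer 26558

26558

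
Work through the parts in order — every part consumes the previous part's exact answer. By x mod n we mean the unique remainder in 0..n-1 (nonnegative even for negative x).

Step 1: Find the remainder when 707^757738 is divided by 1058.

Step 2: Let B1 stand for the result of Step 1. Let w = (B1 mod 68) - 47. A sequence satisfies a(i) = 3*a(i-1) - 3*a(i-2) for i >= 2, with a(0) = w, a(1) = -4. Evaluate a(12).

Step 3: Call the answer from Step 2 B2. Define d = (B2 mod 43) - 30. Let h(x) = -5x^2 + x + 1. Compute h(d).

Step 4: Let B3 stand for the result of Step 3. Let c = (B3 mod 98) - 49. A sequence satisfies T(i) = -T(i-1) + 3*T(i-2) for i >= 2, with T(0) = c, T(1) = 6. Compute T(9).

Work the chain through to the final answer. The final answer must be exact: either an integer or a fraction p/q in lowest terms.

-20388

Step 1: squarings mod 1058: 707^1=707, 707^2=473, 707^4=491, 707^8=915, 707^16=347, 707^32=855, 707^64=1005, 707^128=693, 707^256=975, 707^512=541, 707^1024=673, 707^2048=105, 707^4096=445, 707^8192=179, 707^16384=301, 707^32768=671, 707^65536=591, 707^131072=141, 707^262144=837, 707^524288=173; 707^757738 = 707^2 * 707^8 * 707^32 * 707^64 * 707^128 * 707^256 * 707^512 * 707^1024 * 707^2048 * 707^32768 * 707^65536 * 707^131072 * 707^524288 = 975 (mod 1058); answer 975
Step 2: B1 = 975; w = -24; a(2) = 3*(-4) - 3*(-24) = 60; iterating: a(2)=60, a(3)=192, a(4)=396, a(5)=612, a(6)=648, a(7)=108, a(8)=-1620, a(9)=-5184, a(10)=-10692, a(11)=-16524, a(12)=-17496; answer -17496
Step 3: B2 = -17496; d = -25; -5*(-25)^2 + 1*(-25)^1 + 1 = (-3125) + (-25) + (1) = -3149; answer -3149
Step 4: B3 = -3149; c = 36; T(2) = -1*(6) + 3*(36) = 102; iterating: T(2)=102, T(3)=-84, T(4)=390, T(5)=-642, T(6)=1812, T(7)=-3738, T(8)=9174, T(9)=-20388; answer -20388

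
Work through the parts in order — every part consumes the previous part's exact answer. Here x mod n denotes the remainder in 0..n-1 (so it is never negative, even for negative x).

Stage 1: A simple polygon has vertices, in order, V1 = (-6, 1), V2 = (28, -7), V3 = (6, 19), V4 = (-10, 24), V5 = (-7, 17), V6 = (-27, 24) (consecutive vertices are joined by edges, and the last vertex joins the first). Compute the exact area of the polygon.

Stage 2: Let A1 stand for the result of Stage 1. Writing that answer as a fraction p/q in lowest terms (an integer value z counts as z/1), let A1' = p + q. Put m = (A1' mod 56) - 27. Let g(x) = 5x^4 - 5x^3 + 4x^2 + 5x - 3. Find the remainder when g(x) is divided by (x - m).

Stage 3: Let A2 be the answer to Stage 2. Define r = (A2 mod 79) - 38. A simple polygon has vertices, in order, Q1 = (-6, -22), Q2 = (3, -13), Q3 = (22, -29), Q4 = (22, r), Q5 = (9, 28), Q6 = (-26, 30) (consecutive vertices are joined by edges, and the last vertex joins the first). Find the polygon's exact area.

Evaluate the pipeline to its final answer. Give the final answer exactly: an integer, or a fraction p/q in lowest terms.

Stage 1: cross terms: (-6*-7 - 28*1)=14, (28*19 - 6*-7)=574, (6*24 - -10*19)=334, (-10*17 - -7*24)=-2, (-7*24 - -27*17)=291, (-27*1 - -6*24)=117; twice the area = |1328| = 1328; area = 664; answer 664
Stage 2: A1 = 664; threaded value p + q = 665; m = 22; remainder = value at the root: 5*(22)^4 - 5*(22)^3 + 4*(22)^2 + 5*(22)^1 - 3 = (1171280) + (-53240) + (1936) + (110) + (-3) = 1120083; answer 1120083
Stage 3: A2 = 1120083; r = -17; cross terms: (-6*-13 - 3*-22)=144, (3*-29 - 22*-13)=199, (22*-17 - 22*-29)=264, (22*28 - 9*-17)=769, (9*30 - -26*28)=998, (-26*-22 - -6*30)=752; twice the area = |3126| = 3126; area = 1563; answer 1563

1563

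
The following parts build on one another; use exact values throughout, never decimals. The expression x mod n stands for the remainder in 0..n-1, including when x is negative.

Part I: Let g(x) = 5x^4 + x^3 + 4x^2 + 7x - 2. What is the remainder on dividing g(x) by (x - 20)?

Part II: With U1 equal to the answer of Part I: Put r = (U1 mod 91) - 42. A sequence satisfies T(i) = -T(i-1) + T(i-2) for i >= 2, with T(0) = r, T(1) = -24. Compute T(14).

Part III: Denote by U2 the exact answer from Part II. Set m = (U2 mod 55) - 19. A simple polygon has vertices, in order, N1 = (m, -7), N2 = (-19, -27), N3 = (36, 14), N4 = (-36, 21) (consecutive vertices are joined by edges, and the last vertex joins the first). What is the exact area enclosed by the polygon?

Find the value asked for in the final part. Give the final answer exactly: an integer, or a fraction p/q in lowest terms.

2181/2

Part I: remainder = value at the root: 5*(20)^4 + 1*(20)^3 + 4*(20)^2 + 7*(20)^1 - 2 = (800000) + (8000) + (1600) + (140) + (-2) = 809738; answer 809738
Part II: U1 = 809738; r = -22; T(2) = -1*(-24) + 1*(-22) = 2; iterating: T(2)=2, T(3)=-26, T(4)=28, T(5)=-54, T(6)=82, T(7)=-136, T(8)=218, T(9)=-354, T(10)=572, T(11)=-926, T(12)=1498, T(13)=-2424, T(14)=3922; answer 3922
Part III: U2 = 3922; m = -2; cross terms: (-2*-27 - -19*-7)=-79, (-19*14 - 36*-27)=706, (36*21 - -36*14)=1260, (-36*-7 - -2*21)=294; twice the area = |2181| = 2181; area = 2181/2; answer 2181/2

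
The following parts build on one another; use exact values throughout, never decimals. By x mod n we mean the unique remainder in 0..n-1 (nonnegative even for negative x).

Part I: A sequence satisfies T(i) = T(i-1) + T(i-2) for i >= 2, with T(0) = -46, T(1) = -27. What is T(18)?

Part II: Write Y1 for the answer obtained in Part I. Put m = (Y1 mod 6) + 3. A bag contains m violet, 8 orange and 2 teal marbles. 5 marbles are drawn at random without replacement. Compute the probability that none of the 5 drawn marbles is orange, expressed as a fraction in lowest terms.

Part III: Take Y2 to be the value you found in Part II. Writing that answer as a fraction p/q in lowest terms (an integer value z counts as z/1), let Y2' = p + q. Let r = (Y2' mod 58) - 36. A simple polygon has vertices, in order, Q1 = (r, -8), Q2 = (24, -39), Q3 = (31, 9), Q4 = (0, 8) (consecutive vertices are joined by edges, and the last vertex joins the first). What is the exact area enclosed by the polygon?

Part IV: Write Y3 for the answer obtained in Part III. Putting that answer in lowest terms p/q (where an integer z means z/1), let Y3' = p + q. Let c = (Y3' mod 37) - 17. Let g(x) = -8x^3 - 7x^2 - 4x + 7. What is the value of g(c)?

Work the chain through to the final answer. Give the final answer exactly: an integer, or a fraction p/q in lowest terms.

-1997

Part I: T(2) = 1*(-27) + 1*(-46) = -73; iterating: T(2)=-73, T(3)=-100, T(4)=-173, T(5)=-273, T(6)=-446, T(7)=-719, T(8)=-1165, T(9)=-1884, T(10)=-3049, T(11)=-4933, T(12)=-7982, T(13)=-12915, T(14)=-20897, T(15)=-33812, T(16)=-54709, T(17)=-88521, T(18)=-143230; answer -143230
Part II: Y1 = -143230; m = 5; total draws C(15,5) = 3003; favorable C(7,5) = 21; P = 1/143; answer 1/143
Part III: Y2 = 1/143; threaded value p + q = 144; r = -8; cross terms: (-8*-39 - 24*-8)=504, (24*9 - 31*-39)=1425, (31*8 - 0*9)=248, (0*-8 - -8*8)=64; twice the area = |2241| = 2241; area = 2241/2; answer 2241/2
Part IV: Y3 = 2241/2; threaded value p + q = 2243; c = 6; -8*(6)^3 - 7*(6)^2 - 4*(6)^1 + 7 = (-1728) + (-252) + (-24) + (7) = -1997; answer -1997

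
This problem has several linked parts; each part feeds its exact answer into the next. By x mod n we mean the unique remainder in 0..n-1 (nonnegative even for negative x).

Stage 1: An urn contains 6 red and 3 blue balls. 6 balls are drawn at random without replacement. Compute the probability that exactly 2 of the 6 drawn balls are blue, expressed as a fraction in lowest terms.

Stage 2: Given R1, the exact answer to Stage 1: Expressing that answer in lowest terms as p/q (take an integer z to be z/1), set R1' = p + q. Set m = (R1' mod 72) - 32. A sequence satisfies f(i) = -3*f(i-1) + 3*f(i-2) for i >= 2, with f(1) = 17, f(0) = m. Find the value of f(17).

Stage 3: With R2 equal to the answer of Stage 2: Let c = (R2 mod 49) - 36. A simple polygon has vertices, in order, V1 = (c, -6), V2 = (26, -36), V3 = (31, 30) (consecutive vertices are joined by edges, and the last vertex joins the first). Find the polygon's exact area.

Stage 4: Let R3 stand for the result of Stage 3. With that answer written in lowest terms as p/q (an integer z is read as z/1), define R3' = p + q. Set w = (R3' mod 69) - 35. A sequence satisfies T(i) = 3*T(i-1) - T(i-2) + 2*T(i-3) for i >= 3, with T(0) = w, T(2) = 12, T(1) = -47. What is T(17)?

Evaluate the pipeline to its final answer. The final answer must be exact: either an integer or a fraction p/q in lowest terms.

Stage 1: total draws C(9,6) = 84; favorable C(3,2)*C(6,4) = 45; P = 15/28; answer 15/28
Stage 2: R1 = 15/28; threaded value p + q = 43; m = 11; f(2) = -3*(17) + 3*(11) = -18; iterating: f(2)=-18, f(3)=105, f(4)=-369, f(5)=1422, f(6)=-5373, f(7)=20385, f(8)=-77274, f(9)=292977, f(10)=-1110753, f(11)=4211190, f(12)=-15965829, f(13)=60531057, f(14)=-229490658, f(15)=870065145, f(16)=-3298667409, f(17)=12506197662; answer 12506197662
Stage 3: R2 = 12506197662; c = -1; cross terms: (-1*-36 - 26*-6)=192, (26*30 - 31*-36)=1896, (31*-6 - -1*30)=-156; twice the area = |1932| = 1932; area = 966; answer 966
Stage 4: R3 = 966; threaded value p + q = 967; w = -34; T(3) = 3*(12) - 1*(-47) + 2*(-34) = 15; iterating: T(3)=15, T(4)=-61, T(5)=-174, T(6)=-431, T(7)=-1241, T(8)=-3640, T(9)=-10541, T(10)=-30465, T(11)=-88134, T(12)=-255019, T(13)=-737853, T(14)=-2134808, T(15)=-6176609, T(16)=-17870725, T(17)=-51705182; answer -51705182

-51705182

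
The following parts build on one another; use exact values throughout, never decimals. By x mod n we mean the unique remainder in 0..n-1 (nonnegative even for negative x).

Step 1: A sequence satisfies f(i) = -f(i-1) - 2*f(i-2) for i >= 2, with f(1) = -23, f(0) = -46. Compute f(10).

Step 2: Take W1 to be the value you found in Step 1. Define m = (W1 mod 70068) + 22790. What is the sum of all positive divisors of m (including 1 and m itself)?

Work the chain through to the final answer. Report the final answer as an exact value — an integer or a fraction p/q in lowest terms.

Step 1: f(2) = -1*(-23) - 2*(-46) = 115; iterating: f(2)=115, f(3)=-69, f(4)=-161, f(5)=299, f(6)=23, f(7)=-621, f(8)=575, f(9)=667, f(10)=-1817; answer -1817
Step 2: W1 = -1817; m = 91041; 91041 = 3 * 30347; sigma = (1 + 3) * (1 + 30347) = 4 * 30348 = 121392; answer 121392

121392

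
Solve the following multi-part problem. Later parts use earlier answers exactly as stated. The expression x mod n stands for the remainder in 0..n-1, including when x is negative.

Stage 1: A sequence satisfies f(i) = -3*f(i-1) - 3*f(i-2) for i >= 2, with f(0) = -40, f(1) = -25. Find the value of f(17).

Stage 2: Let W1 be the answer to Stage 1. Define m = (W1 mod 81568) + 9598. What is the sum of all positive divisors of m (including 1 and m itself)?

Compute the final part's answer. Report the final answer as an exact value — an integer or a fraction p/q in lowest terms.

39040

Stage 1: f(2) = -3*(-25) - 3*(-40) = 195; iterating: f(2)=195, f(3)=-510, f(4)=945, f(5)=-1305, f(6)=1080, f(7)=675, f(8)=-5265, f(9)=13770, f(10)=-25515, f(11)=35235, f(12)=-29160, f(13)=-18225, f(14)=142155, f(15)=-371790, f(16)=688905, f(17)=-951345; answer -951345
Stage 2: W1 = -951345; m = 37069; 37069 = 19 * 1951; sigma = (1 + 19) * (1 + 1951) = 20 * 1952 = 39040; answer 39040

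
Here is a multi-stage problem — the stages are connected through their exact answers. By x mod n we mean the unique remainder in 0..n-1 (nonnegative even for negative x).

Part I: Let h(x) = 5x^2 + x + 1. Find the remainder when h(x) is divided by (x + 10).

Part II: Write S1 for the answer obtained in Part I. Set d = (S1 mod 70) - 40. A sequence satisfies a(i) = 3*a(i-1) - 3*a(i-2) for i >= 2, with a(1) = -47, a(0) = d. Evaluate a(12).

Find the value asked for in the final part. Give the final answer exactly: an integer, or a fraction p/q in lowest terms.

-28431

Part I: remainder = value at the root: 5*(-10)^2 + 1*(-10)^1 + 1 = (500) + (-10) + (1) = 491; answer 491
Part II: S1 = 491; d = -39; a(2) = 3*(-47) - 3*(-39) = -24; iterating: a(2)=-24, a(3)=69, a(4)=279, a(5)=630, a(6)=1053, a(7)=1269, a(8)=648, a(9)=-1863, a(10)=-7533, a(11)=-17010, a(12)=-28431; answer -28431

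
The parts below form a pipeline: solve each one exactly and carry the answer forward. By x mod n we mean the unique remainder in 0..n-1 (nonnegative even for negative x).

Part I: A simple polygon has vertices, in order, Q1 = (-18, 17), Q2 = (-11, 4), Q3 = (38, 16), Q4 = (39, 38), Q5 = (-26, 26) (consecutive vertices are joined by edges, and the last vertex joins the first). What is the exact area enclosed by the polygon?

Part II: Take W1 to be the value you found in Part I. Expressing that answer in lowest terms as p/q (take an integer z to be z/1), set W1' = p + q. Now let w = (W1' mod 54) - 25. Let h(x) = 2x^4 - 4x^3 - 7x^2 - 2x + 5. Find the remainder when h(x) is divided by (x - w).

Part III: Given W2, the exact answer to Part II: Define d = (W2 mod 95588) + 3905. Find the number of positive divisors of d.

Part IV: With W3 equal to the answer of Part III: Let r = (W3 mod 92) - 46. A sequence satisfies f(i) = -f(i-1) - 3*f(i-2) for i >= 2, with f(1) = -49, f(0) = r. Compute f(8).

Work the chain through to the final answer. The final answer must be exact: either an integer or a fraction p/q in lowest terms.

-77

Part I: cross terms: (-18*4 - -11*17)=115, (-11*16 - 38*4)=-328, (38*38 - 39*16)=820, (39*26 - -26*38)=2002, (-26*17 - -18*26)=26; twice the area = |2635| = 2635; area = 2635/2; answer 2635/2
Part II: W1 = 2635/2; threaded value p + q = 2637; w = 20; remainder = value at the root: 2*(20)^4 - 4*(20)^3 - 7*(20)^2 - 2*(20)^1 + 5 = (320000) + (-32000) + (-2800) + (-40) + (5) = 285165; answer 285165
Part III: W2 = 285165; d = 97894; 97894 = 2 * 48947; number of divisors = (1+1) * (1+1) = 4; answer 4
Part IV: W3 = 4; r = -42; f(2) = -1*(-49) - 3*(-42) = 175; iterating: f(2)=175, f(3)=-28, f(4)=-497, f(5)=581, f(6)=910, f(7)=-2653, f(8)=-77; answer -77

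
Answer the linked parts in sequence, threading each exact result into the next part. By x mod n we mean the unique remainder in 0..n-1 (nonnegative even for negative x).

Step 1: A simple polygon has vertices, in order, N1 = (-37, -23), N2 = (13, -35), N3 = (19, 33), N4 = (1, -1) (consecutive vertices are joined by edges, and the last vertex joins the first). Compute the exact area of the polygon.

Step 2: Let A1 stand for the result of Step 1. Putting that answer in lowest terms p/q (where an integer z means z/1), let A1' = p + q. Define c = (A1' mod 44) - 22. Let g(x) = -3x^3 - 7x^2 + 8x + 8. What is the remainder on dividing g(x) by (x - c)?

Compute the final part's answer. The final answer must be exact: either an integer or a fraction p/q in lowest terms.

Step 1: cross terms: (-37*-35 - 13*-23)=1594, (13*33 - 19*-35)=1094, (19*-1 - 1*33)=-52, (1*-23 - -37*-1)=-60; twice the area = |2576| = 2576; area = 1288; answer 1288
Step 2: A1 = 1288; threaded value p + q = 1289; c = -9; remainder = value at the root: -3*(-9)^3 - 7*(-9)^2 + 8*(-9)^1 + 8 = (2187) + (-567) + (-72) + (8) = 1556; answer 1556

1556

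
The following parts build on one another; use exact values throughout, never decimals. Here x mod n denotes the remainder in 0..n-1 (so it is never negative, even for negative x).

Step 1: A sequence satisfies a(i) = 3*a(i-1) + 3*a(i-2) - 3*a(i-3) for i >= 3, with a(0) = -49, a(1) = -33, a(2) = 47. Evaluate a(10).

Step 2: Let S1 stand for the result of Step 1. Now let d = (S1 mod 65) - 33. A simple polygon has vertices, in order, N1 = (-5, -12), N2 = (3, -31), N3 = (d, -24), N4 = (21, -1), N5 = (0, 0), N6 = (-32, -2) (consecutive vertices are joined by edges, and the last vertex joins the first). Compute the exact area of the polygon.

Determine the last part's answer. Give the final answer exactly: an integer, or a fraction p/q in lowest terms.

Step 1: a(3) = 3*(47) + 3*(-33) - 3*(-49) = 189; iterating: a(3)=189, a(4)=807, a(5)=2847, a(6)=10395, a(7)=37305, a(8)=134559, a(9)=484407, a(10)=1744983; answer 1744983
Step 2: S1 = 1744983; d = 25; cross terms: (-5*-31 - 3*-12)=191, (3*-24 - 25*-31)=703, (25*-1 - 21*-24)=479, (21*0 - 0*-1)=0, (0*-2 - -32*0)=0, (-32*-12 - -5*-2)=374; twice the area = |1747| = 1747; area = 1747/2; answer 1747/2

1747/2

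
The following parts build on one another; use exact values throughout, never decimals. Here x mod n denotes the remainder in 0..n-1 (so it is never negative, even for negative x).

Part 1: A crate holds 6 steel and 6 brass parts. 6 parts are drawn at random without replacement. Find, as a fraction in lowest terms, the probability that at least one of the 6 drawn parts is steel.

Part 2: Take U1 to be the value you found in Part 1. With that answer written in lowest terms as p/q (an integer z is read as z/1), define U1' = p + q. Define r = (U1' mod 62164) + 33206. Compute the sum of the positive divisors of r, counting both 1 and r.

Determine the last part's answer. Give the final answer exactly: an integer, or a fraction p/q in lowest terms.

35054

Part 1: total draws C(12,6) = 924; complement C(6,6) = 1; favorable 924 - 1 = 923; P = 923/924; answer 923/924
Part 2: U1 = 923/924; threaded value p + q = 1847; r = 35053; 35053 is prime, so its only divisors are 1 and 35053; sigma = 1 + 35053 = 35054; answer 35054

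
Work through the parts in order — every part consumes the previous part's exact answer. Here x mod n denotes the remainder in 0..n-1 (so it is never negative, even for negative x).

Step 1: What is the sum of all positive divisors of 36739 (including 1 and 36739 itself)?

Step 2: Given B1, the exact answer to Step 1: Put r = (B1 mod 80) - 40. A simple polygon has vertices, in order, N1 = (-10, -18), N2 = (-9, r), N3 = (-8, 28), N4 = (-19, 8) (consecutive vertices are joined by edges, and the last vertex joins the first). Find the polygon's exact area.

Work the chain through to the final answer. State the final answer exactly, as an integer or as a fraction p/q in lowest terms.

Step 1: 36739 is prime, so its only divisors are 1 and 36739; sigma = 1 + 36739 = 36740; answer 36740
Step 2: B1 = 36740; r = -20; cross terms: (-10*-20 - -9*-18)=38, (-9*28 - -8*-20)=-412, (-8*8 - -19*28)=468, (-19*-18 - -10*8)=422; twice the area = |516| = 516; area = 258; answer 258

258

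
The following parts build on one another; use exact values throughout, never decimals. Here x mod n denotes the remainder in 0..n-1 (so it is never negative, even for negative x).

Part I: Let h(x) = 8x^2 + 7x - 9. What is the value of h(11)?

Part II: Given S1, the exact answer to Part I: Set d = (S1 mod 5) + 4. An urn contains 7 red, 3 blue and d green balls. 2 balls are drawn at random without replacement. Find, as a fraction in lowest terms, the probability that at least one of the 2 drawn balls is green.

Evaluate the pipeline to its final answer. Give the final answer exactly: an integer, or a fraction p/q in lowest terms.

Part I: 8*(11)^2 + 7*(11)^1 - 9 = (968) + (77) + (-9) = 1036; answer 1036
Part II: S1 = 1036; d = 5; total draws C(15,2) = 105; complement C(10,2) = 45; favorable 105 - 45 = 60; P = 4/7; answer 4/7

4/7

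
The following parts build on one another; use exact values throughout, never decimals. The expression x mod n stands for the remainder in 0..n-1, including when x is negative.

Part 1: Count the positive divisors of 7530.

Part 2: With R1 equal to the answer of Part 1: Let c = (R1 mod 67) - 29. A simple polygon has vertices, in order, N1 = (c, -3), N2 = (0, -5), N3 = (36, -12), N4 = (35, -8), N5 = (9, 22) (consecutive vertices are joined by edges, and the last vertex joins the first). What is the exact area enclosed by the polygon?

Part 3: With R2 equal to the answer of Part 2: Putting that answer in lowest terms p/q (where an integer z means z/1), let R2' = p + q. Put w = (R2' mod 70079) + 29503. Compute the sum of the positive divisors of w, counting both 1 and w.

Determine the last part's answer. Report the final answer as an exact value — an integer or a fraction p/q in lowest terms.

42768

Part 1: 7530 = 2 * 3 * 5 * 251; number of divisors = (1+1) * (1+1) * (1+1) * (1+1) = 16; answer 16
Part 2: R1 = 16; c = -13; cross terms: (-13*-5 - 0*-3)=65, (0*-12 - 36*-5)=180, (36*-8 - 35*-12)=132, (35*22 - 9*-8)=842, (9*-3 - -13*22)=259; twice the area = |1478| = 1478; area = 739; answer 739
Part 3: R2 = 739; threaded value p + q = 740; w = 30243; 30243 = 3 * 17 * 593; sigma = (1 + 3) * (1 + 17) * (1 + 593) = 4 * 18 * 594 = 42768; answer 42768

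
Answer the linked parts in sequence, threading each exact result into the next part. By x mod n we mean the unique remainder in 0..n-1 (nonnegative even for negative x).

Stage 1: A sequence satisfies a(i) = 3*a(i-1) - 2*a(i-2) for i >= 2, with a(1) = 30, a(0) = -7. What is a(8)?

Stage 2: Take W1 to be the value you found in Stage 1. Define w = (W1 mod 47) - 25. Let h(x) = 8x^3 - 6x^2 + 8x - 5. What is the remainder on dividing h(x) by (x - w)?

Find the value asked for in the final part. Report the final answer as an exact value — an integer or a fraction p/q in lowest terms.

Stage 1: a(2) = 3*(30) - 2*(-7) = 104; iterating: a(2)=104, a(3)=252, a(4)=548, a(5)=1140, a(6)=2324, a(7)=4692, a(8)=9428; answer 9428
Stage 2: W1 = 9428; w = 3; remainder = value at the root: 8*(3)^3 - 6*(3)^2 + 8*(3)^1 - 5 = (216) + (-54) + (24) + (-5) = 181; answer 181

181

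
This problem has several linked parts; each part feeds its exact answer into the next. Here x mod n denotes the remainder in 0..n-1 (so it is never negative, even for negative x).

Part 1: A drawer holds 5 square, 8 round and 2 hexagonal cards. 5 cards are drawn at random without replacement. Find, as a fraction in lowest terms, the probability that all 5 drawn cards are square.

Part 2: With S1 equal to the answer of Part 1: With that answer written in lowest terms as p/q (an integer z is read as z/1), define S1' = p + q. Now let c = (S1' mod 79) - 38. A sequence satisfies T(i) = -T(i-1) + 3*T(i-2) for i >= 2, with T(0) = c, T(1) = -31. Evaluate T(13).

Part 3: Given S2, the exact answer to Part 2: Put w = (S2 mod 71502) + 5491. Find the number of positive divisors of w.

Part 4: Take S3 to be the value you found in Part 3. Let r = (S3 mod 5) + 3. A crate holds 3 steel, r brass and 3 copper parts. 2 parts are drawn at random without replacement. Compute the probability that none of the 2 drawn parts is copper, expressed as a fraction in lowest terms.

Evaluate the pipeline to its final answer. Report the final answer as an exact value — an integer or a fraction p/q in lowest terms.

28/55

Part 1: total draws C(15,5) = 3003; favorable C(5,5) = 1; P = 1/3003; answer 1/3003
Part 2: S1 = 1/3003; threaded value p + q = 3004; c = -36; T(2) = -1*(-31) + 3*(-36) = -77; iterating: T(2)=-77, T(3)=-16, T(4)=-215, T(5)=167, T(6)=-812, T(7)=1313, T(8)=-3749, T(9)=7688, T(10)=-18935, T(11)=41999, T(12)=-98804, T(13)=224801; answer 224801
Part 3: S2 = 224801; w = 15786; 15786 = 2 * 3^2 * 877; number of divisors = (1+1) * (2+1) * (1+1) = 12; answer 12
Part 4: S3 = 12; r = 5; total draws C(11,2) = 55; favorable C(8,2) = 28; P = 28/55; answer 28/55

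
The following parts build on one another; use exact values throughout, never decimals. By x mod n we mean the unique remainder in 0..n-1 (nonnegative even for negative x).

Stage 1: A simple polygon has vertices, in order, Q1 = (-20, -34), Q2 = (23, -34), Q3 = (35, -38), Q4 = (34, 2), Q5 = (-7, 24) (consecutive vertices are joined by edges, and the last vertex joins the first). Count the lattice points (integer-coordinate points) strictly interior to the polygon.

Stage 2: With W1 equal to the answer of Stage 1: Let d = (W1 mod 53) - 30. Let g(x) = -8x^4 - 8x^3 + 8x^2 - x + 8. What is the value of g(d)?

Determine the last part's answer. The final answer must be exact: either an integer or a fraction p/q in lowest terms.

-126811

Stage 1: cross terms: (-20*-34 - 23*-34)=1462, (23*-38 - 35*-34)=316, (35*2 - 34*-38)=1362, (34*24 - -7*2)=830, (-7*-34 - -20*24)=718; twice the area = |4688| = 4688; area = 2344; boundary points = 43 + 4 + 1 + 1 + 1 = 50; strictly interior points = area - boundary/2 + 1 = 2320; answer 2320
Stage 2: W1 = 2320; d = 11; -8*(11)^4 - 8*(11)^3 + 8*(11)^2 - 1*(11)^1 + 8 = (-117128) + (-10648) + (968) + (-11) + (8) = -126811; answer -126811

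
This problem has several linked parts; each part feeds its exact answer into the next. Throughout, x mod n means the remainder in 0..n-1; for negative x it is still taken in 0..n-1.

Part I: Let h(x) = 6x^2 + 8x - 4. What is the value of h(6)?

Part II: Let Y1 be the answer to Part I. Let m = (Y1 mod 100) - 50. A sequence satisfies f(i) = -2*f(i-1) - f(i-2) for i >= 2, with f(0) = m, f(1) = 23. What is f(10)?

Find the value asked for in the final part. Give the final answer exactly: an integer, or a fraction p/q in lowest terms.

Part I: 6*(6)^2 + 8*(6)^1 - 4 = (216) + (48) + (-4) = 260; answer 260
Part II: Y1 = 260; m = 10; f(2) = -2*(23) - 1*(10) = -56; iterating: f(2)=-56, f(3)=89, f(4)=-122, f(5)=155, f(6)=-188, f(7)=221, f(8)=-254, f(9)=287, f(10)=-320; answer -320

-320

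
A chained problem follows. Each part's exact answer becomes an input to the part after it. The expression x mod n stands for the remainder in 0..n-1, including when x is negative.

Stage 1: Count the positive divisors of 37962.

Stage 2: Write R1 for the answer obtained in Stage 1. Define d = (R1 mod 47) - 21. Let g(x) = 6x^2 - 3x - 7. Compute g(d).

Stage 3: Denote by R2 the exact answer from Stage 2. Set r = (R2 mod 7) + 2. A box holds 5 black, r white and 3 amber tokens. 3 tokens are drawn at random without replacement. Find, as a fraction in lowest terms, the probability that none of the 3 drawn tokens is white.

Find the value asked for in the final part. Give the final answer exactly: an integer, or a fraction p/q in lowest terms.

7/15

Stage 1: 37962 = 2 * 3^3 * 19 * 37; number of divisors = (1+1) * (3+1) * (1+1) * (1+1) = 32; answer 32
Stage 2: R1 = 32; d = 11; 6*(11)^2 - 3*(11)^1 - 7 = (726) + (-33) + (-7) = 686; answer 686
Stage 3: R2 = 686; r = 2; total draws C(10,3) = 120; favorable C(8,3) = 56; P = 7/15; answer 7/15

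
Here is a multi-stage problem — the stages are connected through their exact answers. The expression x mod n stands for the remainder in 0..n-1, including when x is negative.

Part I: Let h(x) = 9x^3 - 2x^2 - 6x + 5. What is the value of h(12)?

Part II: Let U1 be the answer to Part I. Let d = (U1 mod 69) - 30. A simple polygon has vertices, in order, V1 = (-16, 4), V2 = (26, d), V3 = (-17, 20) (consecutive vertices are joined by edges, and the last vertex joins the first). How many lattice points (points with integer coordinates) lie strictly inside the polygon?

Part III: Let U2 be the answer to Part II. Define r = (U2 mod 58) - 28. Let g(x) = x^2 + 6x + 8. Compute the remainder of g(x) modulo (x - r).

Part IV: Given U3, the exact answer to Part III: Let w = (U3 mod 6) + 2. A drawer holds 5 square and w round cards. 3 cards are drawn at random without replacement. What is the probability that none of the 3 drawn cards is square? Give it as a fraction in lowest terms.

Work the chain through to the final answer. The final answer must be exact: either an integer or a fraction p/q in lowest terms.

Part I: 9*(12)^3 - 2*(12)^2 - 6*(12)^1 + 5 = (15552) + (-288) + (-72) + (5) = 15197; answer 15197
Part II: U1 = 15197; d = -13; cross terms: (-16*-13 - 26*4)=104, (26*20 - -17*-13)=299, (-17*4 - -16*20)=252; twice the area = |655| = 655; area = 655/2; boundary points = 1 + 1 + 1 = 3; strictly interior points = area - boundary/2 + 1 = 327; answer 327
Part III: U2 = 327; r = 9; remainder = value at the root: 1*(9)^2 + 6*(9)^1 + 8 = (81) + (54) + (8) = 143; answer 143
Part IV: U3 = 143; w = 7; total draws C(12,3) = 220; favorable C(7,3) = 35; P = 7/44; answer 7/44

7/44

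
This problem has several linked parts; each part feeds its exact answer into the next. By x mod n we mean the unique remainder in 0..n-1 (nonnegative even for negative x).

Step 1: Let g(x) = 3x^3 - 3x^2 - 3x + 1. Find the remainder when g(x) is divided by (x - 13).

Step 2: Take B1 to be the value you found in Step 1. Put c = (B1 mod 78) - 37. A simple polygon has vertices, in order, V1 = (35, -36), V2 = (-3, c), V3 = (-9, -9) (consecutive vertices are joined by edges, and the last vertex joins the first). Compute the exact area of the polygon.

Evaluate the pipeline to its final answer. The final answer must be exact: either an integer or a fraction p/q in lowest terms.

Step 1: remainder = value at the root: 3*(13)^3 - 3*(13)^2 - 3*(13)^1 + 1 = (6591) + (-507) + (-39) + (1) = 6046; answer 6046
Step 2: B1 = 6046; c = 3; cross terms: (35*3 - -3*-36)=-3, (-3*-9 - -9*3)=54, (-9*-36 - 35*-9)=639; twice the area = |690| = 690; area = 345; answer 345

345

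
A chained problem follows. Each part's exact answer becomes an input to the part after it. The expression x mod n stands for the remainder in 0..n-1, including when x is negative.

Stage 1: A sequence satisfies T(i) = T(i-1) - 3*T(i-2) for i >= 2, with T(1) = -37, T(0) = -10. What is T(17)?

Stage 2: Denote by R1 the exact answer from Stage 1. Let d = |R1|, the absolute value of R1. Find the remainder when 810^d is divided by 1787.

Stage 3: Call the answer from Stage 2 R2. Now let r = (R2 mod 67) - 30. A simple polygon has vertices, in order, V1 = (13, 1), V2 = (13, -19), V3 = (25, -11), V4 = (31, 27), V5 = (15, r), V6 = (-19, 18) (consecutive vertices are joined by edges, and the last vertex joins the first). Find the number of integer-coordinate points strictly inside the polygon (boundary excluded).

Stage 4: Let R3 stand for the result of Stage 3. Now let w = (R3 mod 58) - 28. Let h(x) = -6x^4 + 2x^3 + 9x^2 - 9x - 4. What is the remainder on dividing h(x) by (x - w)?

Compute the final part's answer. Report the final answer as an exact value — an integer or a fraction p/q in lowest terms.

Stage 1: T(2) = 1*(-37) - 3*(-10) = -7; iterating: T(2)=-7, T(3)=104, T(4)=125, T(5)=-187, T(6)=-562, T(7)=-1, T(8)=1685, T(9)=1688, T(10)=-3367, T(11)=-8431, T(12)=1670, T(13)=26963, T(14)=21953, T(15)=-58936, T(16)=-124795, T(17)=52013; answer 52013
Stage 2: R1 = 52013; d = 52013; squarings mod 1787: 810^1=810, 810^2=271, 810^4=174, 810^8=1684, 810^16=1674, 810^32=260, 810^64=1481, 810^128=712, 810^256=1223, 810^512=10, 810^1024=100, 810^2048=1065, 810^4096=1267, 810^8192=563, 810^16384=670, 810^32768=363; 810^52013 = 810^1 * 810^4 * 810^8 * 810^32 * 810^256 * 810^512 * 810^2048 * 810^16384 * 810^32768 = 1061 (mod 1787); answer 1061
Stage 3: R2 = 1061; r = 26; cross terms: (13*-19 - 13*1)=-260, (13*-11 - 25*-19)=332, (25*27 - 31*-11)=1016, (31*26 - 15*27)=401, (15*18 - -19*26)=764, (-19*1 - 13*18)=-253; twice the area = |2000| = 2000; area = 1000; boundary points = 20 + 4 + 2 + 1 + 2 + 1 = 30; strictly interior points = area - boundary/2 + 1 = 986; answer 986
Stage 4: R3 = 986; w = -28; remainder = value at the root: -6*(-28)^4 + 2*(-28)^3 + 9*(-28)^2 - 9*(-28)^1 - 4 = (-3687936) + (-43904) + (7056) + (252) + (-4) = -3724536; answer -3724536

-3724536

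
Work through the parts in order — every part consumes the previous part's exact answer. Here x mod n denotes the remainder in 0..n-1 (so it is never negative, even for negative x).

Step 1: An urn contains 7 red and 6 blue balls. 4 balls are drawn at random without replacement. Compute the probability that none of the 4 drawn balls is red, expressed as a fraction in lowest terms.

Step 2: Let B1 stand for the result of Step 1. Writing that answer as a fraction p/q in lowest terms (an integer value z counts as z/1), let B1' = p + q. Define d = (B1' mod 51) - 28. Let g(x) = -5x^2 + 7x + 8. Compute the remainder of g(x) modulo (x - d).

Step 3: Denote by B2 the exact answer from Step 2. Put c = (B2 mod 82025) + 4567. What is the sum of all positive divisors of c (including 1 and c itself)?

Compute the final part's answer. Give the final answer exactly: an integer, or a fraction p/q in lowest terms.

Step 1: total draws C(13,4) = 715; favorable C(6,4) = 15; P = 3/143; answer 3/143
Step 2: B1 = 3/143; threaded value p + q = 146; d = 16; remainder = value at the root: -5*(16)^2 + 7*(16)^1 + 8 = (-1280) + (112) + (8) = -1160; answer -1160
Step 3: B2 = -1160; c = 85432; 85432 = 2^3 * 59 * 181; sigma = (1 + 2 + 4 + 8) * (1 + 59) * (1 + 181) = 15 * 60 * 182 = 163800; answer 163800

163800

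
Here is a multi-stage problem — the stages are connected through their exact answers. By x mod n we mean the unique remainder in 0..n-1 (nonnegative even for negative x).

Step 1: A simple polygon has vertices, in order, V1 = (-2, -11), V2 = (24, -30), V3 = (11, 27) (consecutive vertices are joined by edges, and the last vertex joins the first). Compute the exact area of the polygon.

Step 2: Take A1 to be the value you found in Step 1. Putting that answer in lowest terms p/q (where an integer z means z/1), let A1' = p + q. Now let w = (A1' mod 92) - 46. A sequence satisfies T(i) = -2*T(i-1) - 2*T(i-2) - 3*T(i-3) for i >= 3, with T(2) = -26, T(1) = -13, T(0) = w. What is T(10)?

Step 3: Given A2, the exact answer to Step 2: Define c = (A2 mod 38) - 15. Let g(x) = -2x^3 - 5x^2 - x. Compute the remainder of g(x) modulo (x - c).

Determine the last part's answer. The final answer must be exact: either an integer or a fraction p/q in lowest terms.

258

Step 1: cross terms: (-2*-30 - 24*-11)=324, (24*27 - 11*-30)=978, (11*-11 - -2*27)=-67; twice the area = |1235| = 1235; area = 1235/2; answer 1235/2
Step 2: A1 = 1235/2; threaded value p + q = 1237; w = -5; T(3) = -2*(-26) - 2*(-13) - 3*(-5) = 93; iterating: T(3)=93, T(4)=-95, T(5)=82, T(6)=-253, T(7)=627, T(8)=-994, T(9)=1493, T(10)=-2879; answer -2879
Step 3: A2 = -2879; c = -6; remainder = value at the root: -2*(-6)^3 - 5*(-6)^2 - 1*(-6)^1 = (432) + (-180) + (6) = 258; answer 258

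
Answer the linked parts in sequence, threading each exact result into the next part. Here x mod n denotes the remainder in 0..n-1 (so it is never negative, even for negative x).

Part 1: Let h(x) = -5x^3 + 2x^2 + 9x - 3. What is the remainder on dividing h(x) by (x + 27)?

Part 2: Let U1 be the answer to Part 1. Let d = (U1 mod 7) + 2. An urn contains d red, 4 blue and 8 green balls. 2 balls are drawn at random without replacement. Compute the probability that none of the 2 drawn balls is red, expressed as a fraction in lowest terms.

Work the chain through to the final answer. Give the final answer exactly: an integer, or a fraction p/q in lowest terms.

Part 1: remainder = value at the root: -5*(-27)^3 + 2*(-27)^2 + 9*(-27)^1 - 3 = (98415) + (1458) + (-243) + (-3) = 99627; answer 99627
Part 2: U1 = 99627; d = 5; total draws C(17,2) = 136; favorable C(12,2) = 66; P = 33/68; answer 33/68

33/68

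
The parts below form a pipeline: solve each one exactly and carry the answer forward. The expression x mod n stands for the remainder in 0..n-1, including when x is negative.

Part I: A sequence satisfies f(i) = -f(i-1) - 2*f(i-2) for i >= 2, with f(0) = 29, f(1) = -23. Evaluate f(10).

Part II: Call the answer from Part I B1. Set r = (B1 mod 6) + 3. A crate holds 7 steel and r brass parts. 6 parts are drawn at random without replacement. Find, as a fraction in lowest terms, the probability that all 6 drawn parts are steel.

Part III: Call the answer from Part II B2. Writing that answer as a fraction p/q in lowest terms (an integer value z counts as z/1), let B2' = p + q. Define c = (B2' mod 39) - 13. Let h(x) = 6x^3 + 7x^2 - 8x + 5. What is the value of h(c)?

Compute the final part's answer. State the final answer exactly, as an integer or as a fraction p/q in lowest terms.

Part I: f(2) = -1*(-23) - 2*(29) = -35; iterating: f(2)=-35, f(3)=81, f(4)=-11, f(5)=-151, f(6)=173, f(7)=129, f(8)=-475, f(9)=217, f(10)=733; answer 733
Part II: B1 = 733; r = 4; total draws C(11,6) = 462; favorable C(7,6) = 7; P = 1/66; answer 1/66
Part III: B2 = 1/66; threaded value p + q = 67; c = 15; 6*(15)^3 + 7*(15)^2 - 8*(15)^1 + 5 = (20250) + (1575) + (-120) + (5) = 21710; answer 21710

21710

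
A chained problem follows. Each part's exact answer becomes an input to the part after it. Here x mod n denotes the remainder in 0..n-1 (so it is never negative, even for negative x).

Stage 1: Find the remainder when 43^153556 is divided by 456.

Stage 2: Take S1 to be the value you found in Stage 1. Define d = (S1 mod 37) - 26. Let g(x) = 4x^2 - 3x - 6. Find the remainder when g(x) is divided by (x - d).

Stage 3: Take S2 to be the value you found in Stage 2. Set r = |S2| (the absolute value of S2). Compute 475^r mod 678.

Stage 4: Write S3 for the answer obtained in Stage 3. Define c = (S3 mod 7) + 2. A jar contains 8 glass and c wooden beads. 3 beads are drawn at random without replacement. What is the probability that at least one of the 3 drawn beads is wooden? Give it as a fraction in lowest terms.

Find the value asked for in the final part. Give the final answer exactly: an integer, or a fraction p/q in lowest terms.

109/165

Stage 1: squarings mod 456: 43^1=43, 43^2=25, 43^4=169, 43^8=289, 43^16=73, 43^32=313, 43^64=385, 43^128=25, 43^256=169, 43^512=289, 43^1024=73, 43^2048=313, 43^4096=385, 43^8192=25, 43^16384=169, 43^32768=289, 43^65536=73, 43^131072=313; 43^153556 = 43^4 * 43^16 * 43^64 * 43^128 * 43^256 * 43^512 * 43^1024 * 43^4096 * 43^16384 * 43^131072 = 73 (mod 456); answer 73
Stage 2: S1 = 73; d = 10; remainder = value at the root: 4*(10)^2 - 3*(10)^1 - 6 = (400) + (-30) + (-6) = 364; answer 364
Stage 3: S2 = 364; r = 364; squarings mod 678: 475^1=475, 475^2=529, 475^4=505, 475^8=97, 475^16=595, 475^32=109, 475^64=355, 475^128=595, 475^256=109; 475^364 = 475^4 * 475^8 * 475^32 * 475^64 * 475^256 = 211 (mod 678); answer 211
Stage 4: S3 = 211; c = 3; total draws C(11,3) = 165; complement C(8,3) = 56; favorable 165 - 56 = 109; P = 109/165; answer 109/165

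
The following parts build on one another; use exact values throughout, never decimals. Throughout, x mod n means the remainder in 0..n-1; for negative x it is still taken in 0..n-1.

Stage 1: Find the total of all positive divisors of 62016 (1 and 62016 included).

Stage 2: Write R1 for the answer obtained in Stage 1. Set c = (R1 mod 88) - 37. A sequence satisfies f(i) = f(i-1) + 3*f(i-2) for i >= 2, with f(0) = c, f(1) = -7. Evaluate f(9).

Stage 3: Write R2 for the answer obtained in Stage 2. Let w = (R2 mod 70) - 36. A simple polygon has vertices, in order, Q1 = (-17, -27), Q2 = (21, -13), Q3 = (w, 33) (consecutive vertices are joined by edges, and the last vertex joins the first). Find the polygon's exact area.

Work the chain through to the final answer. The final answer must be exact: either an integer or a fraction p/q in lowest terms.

832

Stage 1: 62016 = 2^6 * 3 * 17 * 19; sigma = (1 + 2 + 4 + 8 + 16 + 32 + 64) * (1 + 3) * (1 + 17) * (1 + 19) = 127 * 4 * 18 * 20 = 182880; answer 182880
Stage 2: R1 = 182880; c = -21; f(2) = 1*(-7) + 3*(-21) = -70; iterating: f(2)=-70, f(3)=-91, f(4)=-301, f(5)=-574, f(6)=-1477, f(7)=-3199, f(8)=-7630, f(9)=-17227; answer -17227
Stage 3: R2 = -17227; w = 27; cross terms: (-17*-13 - 21*-27)=788, (21*33 - 27*-13)=1044, (27*-27 - -17*33)=-168; twice the area = |1664| = 1664; area = 832; answer 832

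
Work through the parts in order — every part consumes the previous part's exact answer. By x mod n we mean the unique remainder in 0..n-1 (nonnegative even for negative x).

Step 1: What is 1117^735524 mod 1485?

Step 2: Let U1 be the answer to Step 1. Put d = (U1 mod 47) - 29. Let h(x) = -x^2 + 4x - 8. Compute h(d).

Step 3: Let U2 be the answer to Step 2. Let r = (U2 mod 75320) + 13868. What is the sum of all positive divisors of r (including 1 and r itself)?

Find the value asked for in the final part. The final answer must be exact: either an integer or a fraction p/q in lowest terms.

Step 1: squarings mod 1485: 1117^1=1117, 1117^2=289, 1117^4=361, 1117^8=1126, 1117^16=1171, 1117^32=586, 1117^64=361, 1117^128=1126, 1117^256=1171, 1117^512=586, 1117^1024=361, 1117^2048=1126, 1117^4096=1171, 1117^8192=586, 1117^16384=361, 1117^32768=1126, 1117^65536=1171, 1117^131072=586, 1117^262144=361, 1117^524288=1126; 1117^735524 = 1117^4 * 1117^32 * 1117^256 * 1117^2048 * 1117^4096 * 1117^8192 * 1117^65536 * 1117^131072 * 1117^524288 = 856 (mod 1485); answer 856
Step 2: U1 = 856; d = -19; -1*(-19)^2 + 4*(-19)^1 - 8 = (-361) + (-76) + (-8) = -445; answer -445
Step 3: U2 = -445; r = 88743; 88743 = 3 * 29581; sigma = (1 + 3) * (1 + 29581) = 4 * 29582 = 118328; answer 118328

118328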